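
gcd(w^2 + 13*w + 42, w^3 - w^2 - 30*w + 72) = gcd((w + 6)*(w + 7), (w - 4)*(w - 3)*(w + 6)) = w + 6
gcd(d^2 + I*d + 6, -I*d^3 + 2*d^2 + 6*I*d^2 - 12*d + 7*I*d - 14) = 1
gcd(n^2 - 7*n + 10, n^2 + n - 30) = n - 5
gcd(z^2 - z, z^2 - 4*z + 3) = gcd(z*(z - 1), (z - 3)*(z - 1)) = z - 1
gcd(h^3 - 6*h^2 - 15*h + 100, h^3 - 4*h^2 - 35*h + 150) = h^2 - 10*h + 25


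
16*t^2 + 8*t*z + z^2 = (4*t + z)^2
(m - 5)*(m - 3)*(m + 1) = m^3 - 7*m^2 + 7*m + 15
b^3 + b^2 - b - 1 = (b - 1)*(b + 1)^2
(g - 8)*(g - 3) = g^2 - 11*g + 24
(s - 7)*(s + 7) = s^2 - 49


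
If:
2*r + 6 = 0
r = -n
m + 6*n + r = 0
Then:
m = -15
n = 3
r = -3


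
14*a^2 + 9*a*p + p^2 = (2*a + p)*(7*a + p)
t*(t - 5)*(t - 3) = t^3 - 8*t^2 + 15*t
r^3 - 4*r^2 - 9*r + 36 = (r - 4)*(r - 3)*(r + 3)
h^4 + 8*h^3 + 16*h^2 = h^2*(h + 4)^2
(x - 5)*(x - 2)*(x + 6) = x^3 - x^2 - 32*x + 60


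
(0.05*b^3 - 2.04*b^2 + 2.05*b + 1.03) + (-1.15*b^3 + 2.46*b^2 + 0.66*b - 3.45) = -1.1*b^3 + 0.42*b^2 + 2.71*b - 2.42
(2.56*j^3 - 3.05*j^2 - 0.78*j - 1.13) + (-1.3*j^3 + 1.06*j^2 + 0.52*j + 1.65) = 1.26*j^3 - 1.99*j^2 - 0.26*j + 0.52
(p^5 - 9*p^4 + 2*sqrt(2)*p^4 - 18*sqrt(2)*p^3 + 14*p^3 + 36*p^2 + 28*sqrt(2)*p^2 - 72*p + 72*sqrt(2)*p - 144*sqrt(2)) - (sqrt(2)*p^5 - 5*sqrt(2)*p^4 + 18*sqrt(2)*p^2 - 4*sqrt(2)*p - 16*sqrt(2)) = -sqrt(2)*p^5 + p^5 - 9*p^4 + 7*sqrt(2)*p^4 - 18*sqrt(2)*p^3 + 14*p^3 + 10*sqrt(2)*p^2 + 36*p^2 - 72*p + 76*sqrt(2)*p - 128*sqrt(2)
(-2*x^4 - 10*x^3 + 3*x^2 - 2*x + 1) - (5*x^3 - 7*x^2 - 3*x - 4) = -2*x^4 - 15*x^3 + 10*x^2 + x + 5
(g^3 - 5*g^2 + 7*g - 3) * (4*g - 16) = 4*g^4 - 36*g^3 + 108*g^2 - 124*g + 48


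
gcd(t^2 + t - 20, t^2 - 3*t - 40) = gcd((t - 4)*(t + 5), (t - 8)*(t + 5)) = t + 5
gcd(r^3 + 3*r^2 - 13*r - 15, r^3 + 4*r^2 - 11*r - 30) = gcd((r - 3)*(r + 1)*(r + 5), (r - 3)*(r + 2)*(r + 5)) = r^2 + 2*r - 15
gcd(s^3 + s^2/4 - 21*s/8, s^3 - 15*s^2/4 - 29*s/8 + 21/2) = s^2 + s/4 - 21/8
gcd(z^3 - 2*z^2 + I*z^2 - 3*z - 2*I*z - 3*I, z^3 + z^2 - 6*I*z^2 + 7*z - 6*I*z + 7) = z^2 + z*(1 + I) + I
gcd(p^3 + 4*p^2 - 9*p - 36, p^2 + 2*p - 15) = p - 3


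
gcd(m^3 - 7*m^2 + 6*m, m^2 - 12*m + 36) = m - 6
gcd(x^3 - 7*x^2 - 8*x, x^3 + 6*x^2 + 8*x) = x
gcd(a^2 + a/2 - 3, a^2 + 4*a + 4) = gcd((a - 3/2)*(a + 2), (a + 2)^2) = a + 2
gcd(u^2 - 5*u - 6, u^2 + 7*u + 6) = u + 1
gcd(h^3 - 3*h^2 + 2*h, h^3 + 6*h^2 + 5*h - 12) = h - 1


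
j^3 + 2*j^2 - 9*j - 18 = (j - 3)*(j + 2)*(j + 3)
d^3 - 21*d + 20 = (d - 4)*(d - 1)*(d + 5)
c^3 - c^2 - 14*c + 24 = (c - 3)*(c - 2)*(c + 4)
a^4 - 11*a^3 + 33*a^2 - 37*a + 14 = (a - 7)*(a - 2)*(a - 1)^2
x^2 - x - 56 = (x - 8)*(x + 7)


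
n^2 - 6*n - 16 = (n - 8)*(n + 2)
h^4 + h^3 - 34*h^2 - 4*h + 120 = (h - 5)*(h - 2)*(h + 2)*(h + 6)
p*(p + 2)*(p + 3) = p^3 + 5*p^2 + 6*p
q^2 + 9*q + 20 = (q + 4)*(q + 5)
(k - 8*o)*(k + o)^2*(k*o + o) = k^4*o - 6*k^3*o^2 + k^3*o - 15*k^2*o^3 - 6*k^2*o^2 - 8*k*o^4 - 15*k*o^3 - 8*o^4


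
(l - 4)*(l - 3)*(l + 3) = l^3 - 4*l^2 - 9*l + 36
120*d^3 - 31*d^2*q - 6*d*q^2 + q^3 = (-8*d + q)*(-3*d + q)*(5*d + q)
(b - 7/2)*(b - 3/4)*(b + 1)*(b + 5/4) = b^4 - 2*b^3 - 91*b^2/16 + 19*b/32 + 105/32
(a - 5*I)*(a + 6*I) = a^2 + I*a + 30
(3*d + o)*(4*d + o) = 12*d^2 + 7*d*o + o^2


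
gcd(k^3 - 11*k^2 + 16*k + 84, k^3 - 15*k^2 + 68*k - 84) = k^2 - 13*k + 42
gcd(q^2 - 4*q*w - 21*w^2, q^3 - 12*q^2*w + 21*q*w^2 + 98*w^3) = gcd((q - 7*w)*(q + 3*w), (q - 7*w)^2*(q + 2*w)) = q - 7*w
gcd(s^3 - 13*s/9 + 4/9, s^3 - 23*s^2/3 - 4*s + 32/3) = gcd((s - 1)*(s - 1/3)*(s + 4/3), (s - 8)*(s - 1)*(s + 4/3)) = s^2 + s/3 - 4/3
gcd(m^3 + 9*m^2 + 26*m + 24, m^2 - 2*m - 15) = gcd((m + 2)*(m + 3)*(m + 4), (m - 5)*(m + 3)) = m + 3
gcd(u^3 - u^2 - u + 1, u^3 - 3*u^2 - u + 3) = u^2 - 1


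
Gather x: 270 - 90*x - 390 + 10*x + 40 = -80*x - 80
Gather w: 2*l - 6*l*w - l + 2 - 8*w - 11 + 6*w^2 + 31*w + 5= l + 6*w^2 + w*(23 - 6*l) - 4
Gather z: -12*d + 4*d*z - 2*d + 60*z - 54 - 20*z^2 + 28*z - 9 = -14*d - 20*z^2 + z*(4*d + 88) - 63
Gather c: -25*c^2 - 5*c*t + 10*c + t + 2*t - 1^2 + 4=-25*c^2 + c*(10 - 5*t) + 3*t + 3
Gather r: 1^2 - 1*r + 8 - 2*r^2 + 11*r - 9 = -2*r^2 + 10*r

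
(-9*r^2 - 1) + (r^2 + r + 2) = -8*r^2 + r + 1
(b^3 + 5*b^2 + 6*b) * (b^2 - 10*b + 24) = b^5 - 5*b^4 - 20*b^3 + 60*b^2 + 144*b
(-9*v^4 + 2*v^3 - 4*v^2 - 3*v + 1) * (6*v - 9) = -54*v^5 + 93*v^4 - 42*v^3 + 18*v^2 + 33*v - 9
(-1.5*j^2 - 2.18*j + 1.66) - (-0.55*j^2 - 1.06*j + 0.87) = -0.95*j^2 - 1.12*j + 0.79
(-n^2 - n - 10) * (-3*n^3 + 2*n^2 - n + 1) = 3*n^5 + n^4 + 29*n^3 - 20*n^2 + 9*n - 10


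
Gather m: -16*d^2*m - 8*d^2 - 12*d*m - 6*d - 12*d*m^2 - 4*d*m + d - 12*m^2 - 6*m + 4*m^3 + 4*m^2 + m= -8*d^2 - 5*d + 4*m^3 + m^2*(-12*d - 8) + m*(-16*d^2 - 16*d - 5)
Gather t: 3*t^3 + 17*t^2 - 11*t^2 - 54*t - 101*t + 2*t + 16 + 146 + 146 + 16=3*t^3 + 6*t^2 - 153*t + 324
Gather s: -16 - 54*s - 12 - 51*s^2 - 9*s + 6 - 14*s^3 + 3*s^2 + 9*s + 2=-14*s^3 - 48*s^2 - 54*s - 20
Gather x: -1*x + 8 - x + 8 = 16 - 2*x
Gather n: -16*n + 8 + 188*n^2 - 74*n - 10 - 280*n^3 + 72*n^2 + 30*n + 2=-280*n^3 + 260*n^2 - 60*n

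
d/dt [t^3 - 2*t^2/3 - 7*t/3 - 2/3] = 3*t^2 - 4*t/3 - 7/3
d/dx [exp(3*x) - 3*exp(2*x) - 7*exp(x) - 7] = (3*exp(2*x) - 6*exp(x) - 7)*exp(x)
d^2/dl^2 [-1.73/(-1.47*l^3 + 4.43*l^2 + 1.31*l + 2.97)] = ((15.3278 - 15.2586*l)*(-1.47*l^3 + 4.43*l^2 + 1.31*l + 2.97) - 1.73*(-8.82*l^2 + 17.72*l + 2.62)*(-4.41*l^2 + 8.86*l + 1.31))/(-1.47*l^3 + 4.43*l^2 + 1.31*l + 2.97)^3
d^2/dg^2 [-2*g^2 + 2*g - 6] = -4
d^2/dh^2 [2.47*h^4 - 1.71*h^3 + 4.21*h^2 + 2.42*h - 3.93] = 29.64*h^2 - 10.26*h + 8.42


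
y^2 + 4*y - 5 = (y - 1)*(y + 5)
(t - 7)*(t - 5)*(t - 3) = t^3 - 15*t^2 + 71*t - 105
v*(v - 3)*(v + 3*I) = v^3 - 3*v^2 + 3*I*v^2 - 9*I*v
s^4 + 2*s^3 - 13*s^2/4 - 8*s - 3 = (s - 2)*(s + 1/2)*(s + 3/2)*(s + 2)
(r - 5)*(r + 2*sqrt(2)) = r^2 - 5*r + 2*sqrt(2)*r - 10*sqrt(2)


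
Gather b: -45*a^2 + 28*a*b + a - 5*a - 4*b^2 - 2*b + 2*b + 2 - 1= -45*a^2 + 28*a*b - 4*a - 4*b^2 + 1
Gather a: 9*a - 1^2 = 9*a - 1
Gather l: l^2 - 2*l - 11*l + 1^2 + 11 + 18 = l^2 - 13*l + 30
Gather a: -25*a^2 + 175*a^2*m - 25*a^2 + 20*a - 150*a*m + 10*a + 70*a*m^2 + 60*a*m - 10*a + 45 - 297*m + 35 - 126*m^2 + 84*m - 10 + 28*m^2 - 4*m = a^2*(175*m - 50) + a*(70*m^2 - 90*m + 20) - 98*m^2 - 217*m + 70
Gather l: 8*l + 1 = 8*l + 1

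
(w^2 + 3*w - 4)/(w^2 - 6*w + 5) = (w + 4)/(w - 5)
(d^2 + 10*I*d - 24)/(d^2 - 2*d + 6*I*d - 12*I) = (d + 4*I)/(d - 2)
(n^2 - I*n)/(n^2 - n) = (n - I)/(n - 1)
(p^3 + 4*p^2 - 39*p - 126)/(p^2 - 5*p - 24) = (p^2 + p - 42)/(p - 8)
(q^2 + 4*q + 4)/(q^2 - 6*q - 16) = (q + 2)/(q - 8)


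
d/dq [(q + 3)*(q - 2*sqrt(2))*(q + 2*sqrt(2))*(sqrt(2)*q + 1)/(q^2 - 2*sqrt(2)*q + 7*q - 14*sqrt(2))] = (2*sqrt(2)*q^5 - 11*q^4 + 24*sqrt(2)*q^4 - 122*q^3 + 38*sqrt(2)*q^3 - 191*q^2 - 80*sqrt(2)*q^2 - 84*sqrt(2)*q + 496*q + 64*sqrt(2) + 840)/(q^4 - 4*sqrt(2)*q^3 + 14*q^3 - 56*sqrt(2)*q^2 + 57*q^2 - 196*sqrt(2)*q + 112*q + 392)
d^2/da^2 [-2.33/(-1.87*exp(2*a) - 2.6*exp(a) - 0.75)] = (2.33*(3.74*exp(a) + 2.6)*(7.48*exp(a) + 5.2)*exp(a) - (17.4284*exp(a) + 6.058)*(1.87*exp(2*a) + 2.6*exp(a) + 0.75))*exp(a)/(1.87*exp(2*a) + 2.6*exp(a) + 0.75)^3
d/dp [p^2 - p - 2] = 2*p - 1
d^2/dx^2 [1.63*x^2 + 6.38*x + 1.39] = 3.26000000000000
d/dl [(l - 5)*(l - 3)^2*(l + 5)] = 4*l^3 - 18*l^2 - 32*l + 150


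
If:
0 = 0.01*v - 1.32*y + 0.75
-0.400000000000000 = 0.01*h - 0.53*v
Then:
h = 6996.0*y - 4015.0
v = 132.0*y - 75.0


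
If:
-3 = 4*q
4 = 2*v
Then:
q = -3/4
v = 2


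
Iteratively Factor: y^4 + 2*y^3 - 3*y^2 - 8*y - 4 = (y + 1)*(y^3 + y^2 - 4*y - 4) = (y + 1)^2*(y^2 - 4) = (y - 2)*(y + 1)^2*(y + 2)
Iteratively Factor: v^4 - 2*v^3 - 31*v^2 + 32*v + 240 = (v + 4)*(v^3 - 6*v^2 - 7*v + 60) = (v - 5)*(v + 4)*(v^2 - v - 12) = (v - 5)*(v + 3)*(v + 4)*(v - 4)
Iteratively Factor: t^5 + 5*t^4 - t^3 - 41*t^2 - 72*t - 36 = (t - 3)*(t^4 + 8*t^3 + 23*t^2 + 28*t + 12) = (t - 3)*(t + 2)*(t^3 + 6*t^2 + 11*t + 6) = (t - 3)*(t + 1)*(t + 2)*(t^2 + 5*t + 6) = (t - 3)*(t + 1)*(t + 2)^2*(t + 3)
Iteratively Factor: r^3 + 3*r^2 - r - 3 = (r + 3)*(r^2 - 1) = (r - 1)*(r + 3)*(r + 1)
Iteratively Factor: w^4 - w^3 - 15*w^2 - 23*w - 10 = (w + 1)*(w^3 - 2*w^2 - 13*w - 10) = (w + 1)*(w + 2)*(w^2 - 4*w - 5) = (w - 5)*(w + 1)*(w + 2)*(w + 1)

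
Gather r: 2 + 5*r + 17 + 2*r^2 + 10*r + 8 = 2*r^2 + 15*r + 27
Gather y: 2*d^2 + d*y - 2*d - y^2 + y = 2*d^2 - 2*d - y^2 + y*(d + 1)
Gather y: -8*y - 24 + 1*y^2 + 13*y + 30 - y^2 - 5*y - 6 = 0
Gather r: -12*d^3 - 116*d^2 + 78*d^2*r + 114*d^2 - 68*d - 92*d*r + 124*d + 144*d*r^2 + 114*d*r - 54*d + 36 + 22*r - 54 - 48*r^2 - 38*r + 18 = -12*d^3 - 2*d^2 + 2*d + r^2*(144*d - 48) + r*(78*d^2 + 22*d - 16)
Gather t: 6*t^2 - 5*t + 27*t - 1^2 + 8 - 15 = 6*t^2 + 22*t - 8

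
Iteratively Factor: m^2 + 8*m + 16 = (m + 4)*(m + 4)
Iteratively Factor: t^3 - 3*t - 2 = (t - 2)*(t^2 + 2*t + 1) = (t - 2)*(t + 1)*(t + 1)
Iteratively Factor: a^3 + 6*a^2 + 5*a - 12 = (a - 1)*(a^2 + 7*a + 12) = (a - 1)*(a + 3)*(a + 4)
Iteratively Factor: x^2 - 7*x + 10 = (x - 5)*(x - 2)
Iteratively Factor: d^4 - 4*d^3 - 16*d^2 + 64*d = (d - 4)*(d^3 - 16*d) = (d - 4)*(d + 4)*(d^2 - 4*d) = d*(d - 4)*(d + 4)*(d - 4)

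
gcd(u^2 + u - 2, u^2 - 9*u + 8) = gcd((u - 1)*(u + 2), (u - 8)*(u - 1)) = u - 1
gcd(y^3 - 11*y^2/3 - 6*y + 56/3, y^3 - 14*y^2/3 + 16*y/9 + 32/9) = y - 4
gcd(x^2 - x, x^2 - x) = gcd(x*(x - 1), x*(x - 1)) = x^2 - x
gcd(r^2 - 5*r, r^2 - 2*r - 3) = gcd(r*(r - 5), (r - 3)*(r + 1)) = 1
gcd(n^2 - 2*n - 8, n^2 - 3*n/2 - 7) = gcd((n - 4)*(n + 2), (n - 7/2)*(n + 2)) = n + 2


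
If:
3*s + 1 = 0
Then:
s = -1/3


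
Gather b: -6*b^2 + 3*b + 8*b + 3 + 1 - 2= -6*b^2 + 11*b + 2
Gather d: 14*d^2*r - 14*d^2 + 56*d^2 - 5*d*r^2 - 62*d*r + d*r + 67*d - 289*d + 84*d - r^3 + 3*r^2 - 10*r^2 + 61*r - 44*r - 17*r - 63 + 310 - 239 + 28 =d^2*(14*r + 42) + d*(-5*r^2 - 61*r - 138) - r^3 - 7*r^2 + 36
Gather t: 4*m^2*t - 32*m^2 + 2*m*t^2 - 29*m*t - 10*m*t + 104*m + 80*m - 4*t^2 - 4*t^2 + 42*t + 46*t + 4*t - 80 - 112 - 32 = -32*m^2 + 184*m + t^2*(2*m - 8) + t*(4*m^2 - 39*m + 92) - 224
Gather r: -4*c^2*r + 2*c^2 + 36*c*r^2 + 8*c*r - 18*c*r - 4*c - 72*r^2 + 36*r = 2*c^2 - 4*c + r^2*(36*c - 72) + r*(-4*c^2 - 10*c + 36)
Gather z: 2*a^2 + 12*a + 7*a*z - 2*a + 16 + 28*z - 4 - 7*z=2*a^2 + 10*a + z*(7*a + 21) + 12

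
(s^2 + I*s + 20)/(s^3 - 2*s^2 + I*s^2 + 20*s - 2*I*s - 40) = 1/(s - 2)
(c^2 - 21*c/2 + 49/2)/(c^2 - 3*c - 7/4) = 2*(c - 7)/(2*c + 1)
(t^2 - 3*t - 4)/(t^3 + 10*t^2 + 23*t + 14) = (t - 4)/(t^2 + 9*t + 14)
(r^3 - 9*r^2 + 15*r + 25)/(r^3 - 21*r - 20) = (r - 5)/(r + 4)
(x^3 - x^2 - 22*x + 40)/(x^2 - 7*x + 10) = (x^2 + x - 20)/(x - 5)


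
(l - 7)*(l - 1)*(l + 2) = l^3 - 6*l^2 - 9*l + 14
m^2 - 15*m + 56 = (m - 8)*(m - 7)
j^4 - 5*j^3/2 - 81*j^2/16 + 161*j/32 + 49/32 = (j - 7/2)*(j - 1)*(j + 1/4)*(j + 7/4)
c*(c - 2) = c^2 - 2*c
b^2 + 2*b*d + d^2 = (b + d)^2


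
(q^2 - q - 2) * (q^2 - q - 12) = q^4 - 2*q^3 - 13*q^2 + 14*q + 24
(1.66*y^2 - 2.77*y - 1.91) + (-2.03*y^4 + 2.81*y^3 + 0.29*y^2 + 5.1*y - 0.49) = -2.03*y^4 + 2.81*y^3 + 1.95*y^2 + 2.33*y - 2.4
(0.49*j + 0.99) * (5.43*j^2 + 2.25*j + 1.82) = 2.6607*j^3 + 6.4782*j^2 + 3.1193*j + 1.8018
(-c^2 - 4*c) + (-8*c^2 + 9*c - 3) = -9*c^2 + 5*c - 3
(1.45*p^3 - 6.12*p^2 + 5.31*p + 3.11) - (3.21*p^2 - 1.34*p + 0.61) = 1.45*p^3 - 9.33*p^2 + 6.65*p + 2.5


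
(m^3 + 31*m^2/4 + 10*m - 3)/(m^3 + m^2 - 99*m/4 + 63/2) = (4*m^2 + 7*m - 2)/(4*m^2 - 20*m + 21)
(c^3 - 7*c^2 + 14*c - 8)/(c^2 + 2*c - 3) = (c^2 - 6*c + 8)/(c + 3)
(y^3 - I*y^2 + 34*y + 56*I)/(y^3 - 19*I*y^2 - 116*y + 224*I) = (y^2 + 6*I*y - 8)/(y^2 - 12*I*y - 32)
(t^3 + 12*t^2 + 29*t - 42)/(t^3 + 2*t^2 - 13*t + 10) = (t^2 + 13*t + 42)/(t^2 + 3*t - 10)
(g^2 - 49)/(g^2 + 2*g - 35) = (g - 7)/(g - 5)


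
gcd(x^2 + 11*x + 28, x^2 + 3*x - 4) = x + 4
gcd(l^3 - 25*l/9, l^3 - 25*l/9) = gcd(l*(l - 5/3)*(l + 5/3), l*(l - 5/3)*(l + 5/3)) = l^3 - 25*l/9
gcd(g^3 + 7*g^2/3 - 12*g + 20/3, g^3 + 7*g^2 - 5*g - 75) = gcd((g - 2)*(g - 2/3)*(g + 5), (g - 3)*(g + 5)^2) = g + 5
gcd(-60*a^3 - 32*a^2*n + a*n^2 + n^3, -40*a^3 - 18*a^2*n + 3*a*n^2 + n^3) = 10*a^2 + 7*a*n + n^2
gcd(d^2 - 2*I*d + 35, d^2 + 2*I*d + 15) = d + 5*I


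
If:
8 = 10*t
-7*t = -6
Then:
No Solution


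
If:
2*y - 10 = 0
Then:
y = 5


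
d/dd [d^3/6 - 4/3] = d^2/2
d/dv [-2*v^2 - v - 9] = -4*v - 1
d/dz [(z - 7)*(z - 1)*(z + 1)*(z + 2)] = 4*z^3 - 15*z^2 - 30*z + 5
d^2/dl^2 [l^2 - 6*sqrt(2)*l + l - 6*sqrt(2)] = 2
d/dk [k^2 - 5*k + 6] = 2*k - 5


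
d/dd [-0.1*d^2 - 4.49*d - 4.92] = -0.2*d - 4.49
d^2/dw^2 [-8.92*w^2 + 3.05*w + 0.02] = -17.8400000000000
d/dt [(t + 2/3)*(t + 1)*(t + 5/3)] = 3*t^2 + 20*t/3 + 31/9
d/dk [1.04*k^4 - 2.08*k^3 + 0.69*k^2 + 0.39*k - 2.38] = 4.16*k^3 - 6.24*k^2 + 1.38*k + 0.39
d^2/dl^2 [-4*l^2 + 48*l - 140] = -8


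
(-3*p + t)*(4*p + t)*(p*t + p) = -12*p^3*t - 12*p^3 + p^2*t^2 + p^2*t + p*t^3 + p*t^2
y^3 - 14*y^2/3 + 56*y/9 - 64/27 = (y - 8/3)*(y - 4/3)*(y - 2/3)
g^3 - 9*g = g*(g - 3)*(g + 3)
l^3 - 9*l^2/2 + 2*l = l*(l - 4)*(l - 1/2)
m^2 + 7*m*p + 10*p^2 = (m + 2*p)*(m + 5*p)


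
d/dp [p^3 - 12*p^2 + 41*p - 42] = 3*p^2 - 24*p + 41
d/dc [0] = 0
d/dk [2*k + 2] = 2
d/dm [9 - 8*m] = -8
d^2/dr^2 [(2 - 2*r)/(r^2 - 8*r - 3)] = 4*(4*(r - 4)^2*(r - 1) + 3*(r - 3)*(-r^2 + 8*r + 3))/(-r^2 + 8*r + 3)^3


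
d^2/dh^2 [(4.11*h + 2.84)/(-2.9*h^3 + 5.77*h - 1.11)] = (-(4.11*h + 2.84)*(8.7*h^2 - 5.77)*(17.4*h^2 - 11.54) + (71.514*h^2 + 17.4*h*(4.11*h + 2.84) - 47.4294)*(2.9*h^3 - 5.77*h + 1.11))/(2.9*h^3 - 5.77*h + 1.11)^3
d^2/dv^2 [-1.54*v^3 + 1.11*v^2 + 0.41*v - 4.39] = 2.22 - 9.24*v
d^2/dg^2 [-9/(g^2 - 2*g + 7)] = 18*(g^2 - 2*g - 4*(g - 1)^2 + 7)/(g^2 - 2*g + 7)^3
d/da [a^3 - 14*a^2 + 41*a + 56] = 3*a^2 - 28*a + 41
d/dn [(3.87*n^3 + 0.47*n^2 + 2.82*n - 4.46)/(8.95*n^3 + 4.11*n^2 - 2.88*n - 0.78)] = (-1.4210854715202e-14*n^5 + 11.6992*n^4 - 72.7692*n^3 + 97.7514*n^2 + 35.928*n - 15.0444)/(80.1025*n^6 + 73.569*n^5 - 34.6599*n^4 - 37.6356*n^3 + 1.8828*n^2 + 4.4928*n + 0.6084)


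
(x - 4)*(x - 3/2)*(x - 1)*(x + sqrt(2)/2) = x^4 - 13*x^3/2 + sqrt(2)*x^3/2 - 13*sqrt(2)*x^2/4 + 23*x^2/2 - 6*x + 23*sqrt(2)*x/4 - 3*sqrt(2)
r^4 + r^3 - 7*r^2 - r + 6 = (r - 2)*(r - 1)*(r + 1)*(r + 3)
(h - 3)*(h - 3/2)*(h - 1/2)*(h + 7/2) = h^4 - 3*h^3/2 - 43*h^2/4 + 171*h/8 - 63/8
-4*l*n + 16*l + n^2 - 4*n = (-4*l + n)*(n - 4)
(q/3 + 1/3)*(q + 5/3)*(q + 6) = q^3/3 + 26*q^2/9 + 53*q/9 + 10/3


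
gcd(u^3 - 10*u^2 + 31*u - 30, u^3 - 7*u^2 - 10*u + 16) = 1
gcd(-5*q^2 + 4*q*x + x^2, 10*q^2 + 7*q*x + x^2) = 5*q + x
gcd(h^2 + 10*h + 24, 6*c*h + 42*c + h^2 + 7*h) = 1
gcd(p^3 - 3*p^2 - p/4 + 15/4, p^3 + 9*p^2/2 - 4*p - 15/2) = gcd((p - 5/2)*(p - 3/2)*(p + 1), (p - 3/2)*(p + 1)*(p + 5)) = p^2 - p/2 - 3/2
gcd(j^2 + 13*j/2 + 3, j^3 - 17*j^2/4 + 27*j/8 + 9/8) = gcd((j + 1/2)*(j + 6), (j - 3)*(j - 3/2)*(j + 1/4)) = 1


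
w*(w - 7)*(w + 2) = w^3 - 5*w^2 - 14*w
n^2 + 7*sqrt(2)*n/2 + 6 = (n + 3*sqrt(2)/2)*(n + 2*sqrt(2))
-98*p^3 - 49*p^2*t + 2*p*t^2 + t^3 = (-7*p + t)*(2*p + t)*(7*p + t)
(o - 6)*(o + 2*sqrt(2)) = o^2 - 6*o + 2*sqrt(2)*o - 12*sqrt(2)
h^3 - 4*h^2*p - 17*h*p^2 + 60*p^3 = (h - 5*p)*(h - 3*p)*(h + 4*p)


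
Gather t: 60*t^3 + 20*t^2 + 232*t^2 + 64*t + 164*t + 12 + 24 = 60*t^3 + 252*t^2 + 228*t + 36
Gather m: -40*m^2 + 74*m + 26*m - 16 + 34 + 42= -40*m^2 + 100*m + 60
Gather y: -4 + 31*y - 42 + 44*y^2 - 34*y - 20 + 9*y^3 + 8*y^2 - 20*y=9*y^3 + 52*y^2 - 23*y - 66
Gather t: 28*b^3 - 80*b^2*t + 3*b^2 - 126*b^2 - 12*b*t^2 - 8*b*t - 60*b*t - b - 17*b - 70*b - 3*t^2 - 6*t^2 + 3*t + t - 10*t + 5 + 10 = 28*b^3 - 123*b^2 - 88*b + t^2*(-12*b - 9) + t*(-80*b^2 - 68*b - 6) + 15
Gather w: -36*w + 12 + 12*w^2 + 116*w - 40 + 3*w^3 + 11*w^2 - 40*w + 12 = 3*w^3 + 23*w^2 + 40*w - 16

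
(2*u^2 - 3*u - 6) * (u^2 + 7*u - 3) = 2*u^4 + 11*u^3 - 33*u^2 - 33*u + 18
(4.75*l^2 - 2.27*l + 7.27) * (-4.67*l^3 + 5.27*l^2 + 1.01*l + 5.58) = -22.1825*l^5 + 35.6334*l^4 - 41.1163*l^3 + 62.5252*l^2 - 5.3239*l + 40.5666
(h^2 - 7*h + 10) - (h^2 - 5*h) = 10 - 2*h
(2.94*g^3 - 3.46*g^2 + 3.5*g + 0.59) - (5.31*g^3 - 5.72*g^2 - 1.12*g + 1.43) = -2.37*g^3 + 2.26*g^2 + 4.62*g - 0.84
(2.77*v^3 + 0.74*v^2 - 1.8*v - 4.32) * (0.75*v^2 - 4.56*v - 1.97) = 2.0775*v^5 - 12.0762*v^4 - 10.1813*v^3 + 3.5102*v^2 + 23.2452*v + 8.5104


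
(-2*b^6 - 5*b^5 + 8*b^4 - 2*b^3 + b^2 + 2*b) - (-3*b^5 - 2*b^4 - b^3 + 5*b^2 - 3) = -2*b^6 - 2*b^5 + 10*b^4 - b^3 - 4*b^2 + 2*b + 3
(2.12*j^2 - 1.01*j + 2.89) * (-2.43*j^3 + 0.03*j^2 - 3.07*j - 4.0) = -5.1516*j^5 + 2.5179*j^4 - 13.5614*j^3 - 5.2926*j^2 - 4.8323*j - 11.56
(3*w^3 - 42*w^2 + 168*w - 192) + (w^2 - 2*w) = 3*w^3 - 41*w^2 + 166*w - 192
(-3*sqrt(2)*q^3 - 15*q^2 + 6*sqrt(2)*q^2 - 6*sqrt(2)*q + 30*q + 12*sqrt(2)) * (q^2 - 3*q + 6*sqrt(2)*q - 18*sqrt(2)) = -3*sqrt(2)*q^5 - 51*q^4 + 15*sqrt(2)*q^4 - 114*sqrt(2)*q^3 + 255*q^3 - 378*q^2 + 480*sqrt(2)*q^2 - 576*sqrt(2)*q + 360*q - 432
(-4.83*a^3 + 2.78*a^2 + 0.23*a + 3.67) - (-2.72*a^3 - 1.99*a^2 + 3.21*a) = -2.11*a^3 + 4.77*a^2 - 2.98*a + 3.67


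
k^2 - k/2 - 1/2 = (k - 1)*(k + 1/2)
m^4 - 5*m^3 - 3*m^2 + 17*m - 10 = (m - 5)*(m - 1)^2*(m + 2)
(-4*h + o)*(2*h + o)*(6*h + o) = -48*h^3 - 20*h^2*o + 4*h*o^2 + o^3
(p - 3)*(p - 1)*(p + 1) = p^3 - 3*p^2 - p + 3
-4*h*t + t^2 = t*(-4*h + t)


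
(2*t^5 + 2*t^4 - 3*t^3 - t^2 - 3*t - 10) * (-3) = -6*t^5 - 6*t^4 + 9*t^3 + 3*t^2 + 9*t + 30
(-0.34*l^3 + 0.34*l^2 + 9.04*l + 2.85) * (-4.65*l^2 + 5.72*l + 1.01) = 1.581*l^5 - 3.5258*l^4 - 40.4346*l^3 + 38.7997*l^2 + 25.4324*l + 2.8785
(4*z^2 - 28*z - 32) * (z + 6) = 4*z^3 - 4*z^2 - 200*z - 192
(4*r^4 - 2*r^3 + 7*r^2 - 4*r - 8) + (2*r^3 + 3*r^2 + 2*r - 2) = 4*r^4 + 10*r^2 - 2*r - 10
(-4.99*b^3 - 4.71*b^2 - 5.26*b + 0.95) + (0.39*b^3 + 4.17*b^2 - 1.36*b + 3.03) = -4.6*b^3 - 0.54*b^2 - 6.62*b + 3.98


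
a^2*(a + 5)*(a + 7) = a^4 + 12*a^3 + 35*a^2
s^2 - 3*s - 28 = (s - 7)*(s + 4)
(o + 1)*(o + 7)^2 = o^3 + 15*o^2 + 63*o + 49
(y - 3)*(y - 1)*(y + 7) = y^3 + 3*y^2 - 25*y + 21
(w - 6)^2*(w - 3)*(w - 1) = w^4 - 16*w^3 + 87*w^2 - 180*w + 108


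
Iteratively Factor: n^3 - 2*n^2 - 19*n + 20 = (n - 5)*(n^2 + 3*n - 4) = (n - 5)*(n + 4)*(n - 1)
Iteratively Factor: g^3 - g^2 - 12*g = (g)*(g^2 - g - 12) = g*(g - 4)*(g + 3)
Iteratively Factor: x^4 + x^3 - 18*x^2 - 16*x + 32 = (x - 1)*(x^3 + 2*x^2 - 16*x - 32) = (x - 1)*(x + 4)*(x^2 - 2*x - 8) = (x - 4)*(x - 1)*(x + 4)*(x + 2)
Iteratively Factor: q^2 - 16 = (q + 4)*(q - 4)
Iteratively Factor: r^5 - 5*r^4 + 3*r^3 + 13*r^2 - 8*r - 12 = (r - 2)*(r^4 - 3*r^3 - 3*r^2 + 7*r + 6) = (r - 2)^2*(r^3 - r^2 - 5*r - 3) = (r - 2)^2*(r + 1)*(r^2 - 2*r - 3) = (r - 2)^2*(r + 1)^2*(r - 3)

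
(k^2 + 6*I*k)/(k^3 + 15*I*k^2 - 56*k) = (k + 6*I)/(k^2 + 15*I*k - 56)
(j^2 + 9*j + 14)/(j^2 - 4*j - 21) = (j^2 + 9*j + 14)/(j^2 - 4*j - 21)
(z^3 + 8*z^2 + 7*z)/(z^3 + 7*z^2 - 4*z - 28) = z*(z + 1)/(z^2 - 4)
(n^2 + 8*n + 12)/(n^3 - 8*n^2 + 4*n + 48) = (n + 6)/(n^2 - 10*n + 24)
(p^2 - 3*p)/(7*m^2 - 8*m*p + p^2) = p*(p - 3)/(7*m^2 - 8*m*p + p^2)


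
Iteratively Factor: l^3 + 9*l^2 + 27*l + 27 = (l + 3)*(l^2 + 6*l + 9) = (l + 3)^2*(l + 3)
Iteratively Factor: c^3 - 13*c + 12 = (c + 4)*(c^2 - 4*c + 3) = (c - 3)*(c + 4)*(c - 1)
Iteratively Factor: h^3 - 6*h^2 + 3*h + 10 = (h - 2)*(h^2 - 4*h - 5) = (h - 2)*(h + 1)*(h - 5)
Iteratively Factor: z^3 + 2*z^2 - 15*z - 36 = (z + 3)*(z^2 - z - 12) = (z + 3)^2*(z - 4)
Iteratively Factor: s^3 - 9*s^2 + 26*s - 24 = (s - 3)*(s^2 - 6*s + 8) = (s - 4)*(s - 3)*(s - 2)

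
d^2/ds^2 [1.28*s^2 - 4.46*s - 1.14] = 2.56000000000000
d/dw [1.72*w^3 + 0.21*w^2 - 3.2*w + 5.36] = 5.16*w^2 + 0.42*w - 3.2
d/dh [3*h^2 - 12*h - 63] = 6*h - 12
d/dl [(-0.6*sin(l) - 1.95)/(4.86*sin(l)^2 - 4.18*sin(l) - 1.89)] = (2.916*sin(l)^2 + 18.954*sin(l) - 7.017)*cos(l)/(23.6196*sin(l)^4 - 40.6296*sin(l)^3 - 0.898400000000002*sin(l)^2 + 15.8004*sin(l) + 3.5721)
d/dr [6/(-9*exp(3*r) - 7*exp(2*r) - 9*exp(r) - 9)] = (162*exp(2*r) + 84*exp(r) + 54)*exp(r)/(9*exp(3*r) + 7*exp(2*r) + 9*exp(r) + 9)^2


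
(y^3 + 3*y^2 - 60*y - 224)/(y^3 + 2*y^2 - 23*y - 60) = (y^2 - y - 56)/(y^2 - 2*y - 15)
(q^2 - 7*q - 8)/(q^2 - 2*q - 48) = (q + 1)/(q + 6)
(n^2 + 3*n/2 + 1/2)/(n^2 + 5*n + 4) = (n + 1/2)/(n + 4)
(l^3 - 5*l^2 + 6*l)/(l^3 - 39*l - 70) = l*(-l^2 + 5*l - 6)/(-l^3 + 39*l + 70)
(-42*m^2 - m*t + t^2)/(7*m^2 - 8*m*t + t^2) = (6*m + t)/(-m + t)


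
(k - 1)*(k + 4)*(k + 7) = k^3 + 10*k^2 + 17*k - 28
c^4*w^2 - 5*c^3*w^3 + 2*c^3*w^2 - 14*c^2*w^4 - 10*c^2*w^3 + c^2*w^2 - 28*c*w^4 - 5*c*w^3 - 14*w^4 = (c - 7*w)*(c + 2*w)*(c*w + w)^2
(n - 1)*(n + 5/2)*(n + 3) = n^3 + 9*n^2/2 + 2*n - 15/2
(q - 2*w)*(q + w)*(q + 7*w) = q^3 + 6*q^2*w - 9*q*w^2 - 14*w^3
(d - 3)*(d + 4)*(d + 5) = d^3 + 6*d^2 - 7*d - 60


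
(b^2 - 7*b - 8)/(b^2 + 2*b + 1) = (b - 8)/(b + 1)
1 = 1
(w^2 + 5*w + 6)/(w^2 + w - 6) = (w + 2)/(w - 2)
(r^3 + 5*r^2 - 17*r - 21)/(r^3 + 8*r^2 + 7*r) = (r - 3)/r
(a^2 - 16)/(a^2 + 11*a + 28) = (a - 4)/(a + 7)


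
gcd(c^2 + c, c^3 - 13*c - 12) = c + 1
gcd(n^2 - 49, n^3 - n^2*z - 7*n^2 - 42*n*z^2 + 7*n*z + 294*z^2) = n - 7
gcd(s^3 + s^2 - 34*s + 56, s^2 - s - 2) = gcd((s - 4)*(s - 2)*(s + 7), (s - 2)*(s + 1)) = s - 2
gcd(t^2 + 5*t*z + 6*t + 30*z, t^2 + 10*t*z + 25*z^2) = t + 5*z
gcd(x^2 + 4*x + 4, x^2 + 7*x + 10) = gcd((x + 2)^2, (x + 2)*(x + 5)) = x + 2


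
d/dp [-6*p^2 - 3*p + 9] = -12*p - 3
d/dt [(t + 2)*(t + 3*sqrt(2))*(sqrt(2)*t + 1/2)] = 3*sqrt(2)*t^2 + 4*sqrt(2)*t + 13*t + 3*sqrt(2)/2 + 13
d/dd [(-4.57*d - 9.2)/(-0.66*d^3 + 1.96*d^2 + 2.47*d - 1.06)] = (-6.0324*d^3 - 9.2588*d^2 + 36.064*d + 27.5682)/(0.4356*d^6 - 2.5872*d^5 + 0.581199999999999*d^4 + 11.0816*d^3 + 1.9457*d^2 - 5.2364*d + 1.1236)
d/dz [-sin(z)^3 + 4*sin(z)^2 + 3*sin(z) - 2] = (-3*sin(z)^2 + 8*sin(z) + 3)*cos(z)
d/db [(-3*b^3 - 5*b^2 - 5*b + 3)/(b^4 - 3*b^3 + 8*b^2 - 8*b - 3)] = (3*b^6 + 10*b^5 - 24*b^4 + 6*b^3 + 134*b^2 - 18*b + 39)/(b^8 - 6*b^7 + 25*b^6 - 64*b^5 + 106*b^4 - 110*b^3 + 16*b^2 + 48*b + 9)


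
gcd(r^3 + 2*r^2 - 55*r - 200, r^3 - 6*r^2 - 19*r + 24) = r - 8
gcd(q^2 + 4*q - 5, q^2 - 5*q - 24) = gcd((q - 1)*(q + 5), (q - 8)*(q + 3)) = 1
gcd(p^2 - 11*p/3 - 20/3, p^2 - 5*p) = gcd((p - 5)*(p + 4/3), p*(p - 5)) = p - 5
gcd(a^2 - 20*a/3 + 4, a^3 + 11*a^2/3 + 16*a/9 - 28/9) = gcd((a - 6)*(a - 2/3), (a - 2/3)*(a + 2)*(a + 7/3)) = a - 2/3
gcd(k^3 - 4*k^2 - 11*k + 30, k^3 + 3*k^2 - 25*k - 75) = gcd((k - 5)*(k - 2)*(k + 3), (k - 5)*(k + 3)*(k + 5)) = k^2 - 2*k - 15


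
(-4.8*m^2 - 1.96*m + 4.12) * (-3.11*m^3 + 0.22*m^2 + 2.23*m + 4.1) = 14.928*m^5 + 5.0396*m^4 - 23.9484*m^3 - 23.1444*m^2 + 1.1516*m + 16.892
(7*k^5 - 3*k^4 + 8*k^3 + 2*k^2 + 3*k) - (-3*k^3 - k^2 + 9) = 7*k^5 - 3*k^4 + 11*k^3 + 3*k^2 + 3*k - 9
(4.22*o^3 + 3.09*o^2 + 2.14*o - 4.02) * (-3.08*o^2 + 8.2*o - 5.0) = -12.9976*o^5 + 25.0868*o^4 - 2.3532*o^3 + 14.4796*o^2 - 43.664*o + 20.1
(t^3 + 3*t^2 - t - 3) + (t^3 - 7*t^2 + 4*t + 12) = 2*t^3 - 4*t^2 + 3*t + 9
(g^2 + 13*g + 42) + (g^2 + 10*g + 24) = 2*g^2 + 23*g + 66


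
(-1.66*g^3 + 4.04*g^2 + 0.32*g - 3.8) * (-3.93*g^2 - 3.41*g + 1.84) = 6.5238*g^5 - 10.2166*g^4 - 18.0884*g^3 + 21.2764*g^2 + 13.5468*g - 6.992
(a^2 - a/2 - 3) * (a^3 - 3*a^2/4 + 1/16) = a^5 - 5*a^4/4 - 21*a^3/8 + 37*a^2/16 - a/32 - 3/16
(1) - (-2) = 3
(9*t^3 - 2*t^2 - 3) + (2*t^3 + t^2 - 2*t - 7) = 11*t^3 - t^2 - 2*t - 10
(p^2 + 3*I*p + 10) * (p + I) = p^3 + 4*I*p^2 + 7*p + 10*I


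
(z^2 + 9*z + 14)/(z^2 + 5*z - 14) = (z + 2)/(z - 2)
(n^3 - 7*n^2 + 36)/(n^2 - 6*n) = n - 1 - 6/n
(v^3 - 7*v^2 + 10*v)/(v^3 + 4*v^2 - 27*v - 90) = v*(v - 2)/(v^2 + 9*v + 18)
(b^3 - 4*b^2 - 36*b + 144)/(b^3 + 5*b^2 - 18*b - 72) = (b - 6)/(b + 3)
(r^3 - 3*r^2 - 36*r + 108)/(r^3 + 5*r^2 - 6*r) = (r^2 - 9*r + 18)/(r*(r - 1))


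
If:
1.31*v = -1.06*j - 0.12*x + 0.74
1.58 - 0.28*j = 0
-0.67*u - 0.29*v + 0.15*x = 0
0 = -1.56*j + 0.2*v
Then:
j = 5.64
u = -136.40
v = 44.01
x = -524.17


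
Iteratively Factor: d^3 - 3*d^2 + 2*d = (d - 2)*(d^2 - d) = (d - 2)*(d - 1)*(d)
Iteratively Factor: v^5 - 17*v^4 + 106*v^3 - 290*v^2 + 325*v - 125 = (v - 5)*(v^4 - 12*v^3 + 46*v^2 - 60*v + 25) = (v - 5)*(v - 1)*(v^3 - 11*v^2 + 35*v - 25) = (v - 5)^2*(v - 1)*(v^2 - 6*v + 5) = (v - 5)^2*(v - 1)^2*(v - 5)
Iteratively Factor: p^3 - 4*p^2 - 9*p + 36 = (p + 3)*(p^2 - 7*p + 12) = (p - 3)*(p + 3)*(p - 4)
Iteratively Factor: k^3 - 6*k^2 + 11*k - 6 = (k - 3)*(k^2 - 3*k + 2) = (k - 3)*(k - 2)*(k - 1)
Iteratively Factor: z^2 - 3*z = (z - 3)*(z)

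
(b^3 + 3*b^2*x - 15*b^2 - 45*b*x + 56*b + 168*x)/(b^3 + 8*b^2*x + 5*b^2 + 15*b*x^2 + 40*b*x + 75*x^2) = (b^2 - 15*b + 56)/(b^2 + 5*b*x + 5*b + 25*x)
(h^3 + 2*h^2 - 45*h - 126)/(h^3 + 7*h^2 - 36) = (h - 7)/(h - 2)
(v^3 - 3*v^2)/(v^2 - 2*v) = v*(v - 3)/(v - 2)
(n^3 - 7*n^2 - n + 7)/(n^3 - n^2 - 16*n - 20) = (-n^3 + 7*n^2 + n - 7)/(-n^3 + n^2 + 16*n + 20)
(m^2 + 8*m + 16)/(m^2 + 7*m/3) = 3*(m^2 + 8*m + 16)/(m*(3*m + 7))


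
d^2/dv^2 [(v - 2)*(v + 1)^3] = 6*(v + 1)*(2*v - 1)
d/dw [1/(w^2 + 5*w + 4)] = (-2*w - 5)/(w^2 + 5*w + 4)^2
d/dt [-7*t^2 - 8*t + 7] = -14*t - 8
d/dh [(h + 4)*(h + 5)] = 2*h + 9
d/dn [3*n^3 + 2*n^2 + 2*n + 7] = 9*n^2 + 4*n + 2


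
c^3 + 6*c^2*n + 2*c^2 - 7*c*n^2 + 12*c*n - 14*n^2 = (c + 2)*(c - n)*(c + 7*n)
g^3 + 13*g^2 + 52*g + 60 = (g + 2)*(g + 5)*(g + 6)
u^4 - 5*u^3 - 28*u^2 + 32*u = u*(u - 8)*(u - 1)*(u + 4)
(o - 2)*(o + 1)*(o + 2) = o^3 + o^2 - 4*o - 4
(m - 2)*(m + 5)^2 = m^3 + 8*m^2 + 5*m - 50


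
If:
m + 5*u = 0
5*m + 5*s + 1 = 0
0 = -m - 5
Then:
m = -5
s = 24/5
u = 1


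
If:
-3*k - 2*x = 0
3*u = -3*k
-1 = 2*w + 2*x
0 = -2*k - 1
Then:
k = -1/2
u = 1/2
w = -5/4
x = 3/4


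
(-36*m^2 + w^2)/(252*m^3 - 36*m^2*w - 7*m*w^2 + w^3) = 1/(-7*m + w)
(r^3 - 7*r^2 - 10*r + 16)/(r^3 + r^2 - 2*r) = (r - 8)/r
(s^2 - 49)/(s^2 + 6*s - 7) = (s - 7)/(s - 1)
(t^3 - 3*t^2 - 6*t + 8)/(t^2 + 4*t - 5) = (t^2 - 2*t - 8)/(t + 5)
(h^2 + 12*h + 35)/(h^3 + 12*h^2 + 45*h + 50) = (h + 7)/(h^2 + 7*h + 10)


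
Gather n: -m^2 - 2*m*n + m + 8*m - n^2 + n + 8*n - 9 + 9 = -m^2 + 9*m - n^2 + n*(9 - 2*m)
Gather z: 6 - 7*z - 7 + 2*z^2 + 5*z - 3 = 2*z^2 - 2*z - 4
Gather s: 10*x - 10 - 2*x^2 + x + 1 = -2*x^2 + 11*x - 9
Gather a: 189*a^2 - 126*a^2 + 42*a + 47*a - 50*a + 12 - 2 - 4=63*a^2 + 39*a + 6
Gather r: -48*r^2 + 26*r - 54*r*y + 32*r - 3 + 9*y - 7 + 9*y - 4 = -48*r^2 + r*(58 - 54*y) + 18*y - 14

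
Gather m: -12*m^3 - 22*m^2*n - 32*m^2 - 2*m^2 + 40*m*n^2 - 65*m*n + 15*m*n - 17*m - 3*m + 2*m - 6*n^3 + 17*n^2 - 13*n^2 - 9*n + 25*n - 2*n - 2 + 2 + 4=-12*m^3 + m^2*(-22*n - 34) + m*(40*n^2 - 50*n - 18) - 6*n^3 + 4*n^2 + 14*n + 4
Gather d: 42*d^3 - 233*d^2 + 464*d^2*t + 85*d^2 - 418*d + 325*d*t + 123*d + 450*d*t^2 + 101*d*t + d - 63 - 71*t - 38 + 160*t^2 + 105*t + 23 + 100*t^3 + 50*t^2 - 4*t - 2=42*d^3 + d^2*(464*t - 148) + d*(450*t^2 + 426*t - 294) + 100*t^3 + 210*t^2 + 30*t - 80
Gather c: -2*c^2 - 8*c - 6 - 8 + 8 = -2*c^2 - 8*c - 6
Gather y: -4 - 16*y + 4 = -16*y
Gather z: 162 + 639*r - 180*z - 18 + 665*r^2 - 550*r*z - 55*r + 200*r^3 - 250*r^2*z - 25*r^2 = 200*r^3 + 640*r^2 + 584*r + z*(-250*r^2 - 550*r - 180) + 144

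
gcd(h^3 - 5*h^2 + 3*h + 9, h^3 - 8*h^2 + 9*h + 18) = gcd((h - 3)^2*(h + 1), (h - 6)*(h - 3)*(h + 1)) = h^2 - 2*h - 3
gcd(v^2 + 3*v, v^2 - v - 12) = v + 3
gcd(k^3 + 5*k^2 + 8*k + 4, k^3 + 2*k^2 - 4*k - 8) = k^2 + 4*k + 4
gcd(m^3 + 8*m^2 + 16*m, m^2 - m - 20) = m + 4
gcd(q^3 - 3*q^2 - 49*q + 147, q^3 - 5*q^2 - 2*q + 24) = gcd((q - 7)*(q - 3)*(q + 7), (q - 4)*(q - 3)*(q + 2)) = q - 3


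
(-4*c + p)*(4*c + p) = -16*c^2 + p^2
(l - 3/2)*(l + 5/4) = l^2 - l/4 - 15/8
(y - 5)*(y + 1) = y^2 - 4*y - 5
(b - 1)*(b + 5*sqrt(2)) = b^2 - b + 5*sqrt(2)*b - 5*sqrt(2)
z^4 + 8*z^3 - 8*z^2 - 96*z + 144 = (z - 2)^2*(z + 6)^2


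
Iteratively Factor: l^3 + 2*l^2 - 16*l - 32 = (l - 4)*(l^2 + 6*l + 8) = (l - 4)*(l + 2)*(l + 4)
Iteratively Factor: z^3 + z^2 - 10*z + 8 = (z + 4)*(z^2 - 3*z + 2) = (z - 1)*(z + 4)*(z - 2)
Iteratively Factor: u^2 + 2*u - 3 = (u + 3)*(u - 1)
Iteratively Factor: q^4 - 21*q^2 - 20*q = (q)*(q^3 - 21*q - 20) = q*(q - 5)*(q^2 + 5*q + 4) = q*(q - 5)*(q + 1)*(q + 4)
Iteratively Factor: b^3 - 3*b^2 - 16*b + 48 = (b + 4)*(b^2 - 7*b + 12) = (b - 4)*(b + 4)*(b - 3)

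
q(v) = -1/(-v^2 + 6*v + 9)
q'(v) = -(2*v - 6)/(-v^2 + 6*v + 9)^2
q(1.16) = -0.07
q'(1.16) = 0.02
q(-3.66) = 0.04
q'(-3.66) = 0.02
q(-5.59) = 0.02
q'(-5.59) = 0.01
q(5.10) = -0.07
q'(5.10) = -0.02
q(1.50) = -0.06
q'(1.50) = 0.01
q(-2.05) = 0.13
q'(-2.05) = 0.18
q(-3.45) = 0.04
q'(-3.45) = 0.02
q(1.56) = -0.06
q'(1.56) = 0.01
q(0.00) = -0.11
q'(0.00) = 0.07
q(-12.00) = 0.00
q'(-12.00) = 0.00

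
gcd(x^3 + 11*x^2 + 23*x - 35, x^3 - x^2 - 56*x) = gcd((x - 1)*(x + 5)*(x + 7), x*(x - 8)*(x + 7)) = x + 7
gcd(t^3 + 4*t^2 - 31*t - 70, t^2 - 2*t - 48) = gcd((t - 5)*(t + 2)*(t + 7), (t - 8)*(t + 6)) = 1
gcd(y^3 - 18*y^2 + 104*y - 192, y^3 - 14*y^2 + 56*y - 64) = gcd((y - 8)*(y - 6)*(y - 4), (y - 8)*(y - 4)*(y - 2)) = y^2 - 12*y + 32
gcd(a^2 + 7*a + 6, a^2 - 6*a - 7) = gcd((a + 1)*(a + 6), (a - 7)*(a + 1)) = a + 1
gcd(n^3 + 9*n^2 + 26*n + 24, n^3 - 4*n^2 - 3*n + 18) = n + 2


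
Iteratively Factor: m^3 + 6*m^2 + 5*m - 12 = (m + 3)*(m^2 + 3*m - 4) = (m + 3)*(m + 4)*(m - 1)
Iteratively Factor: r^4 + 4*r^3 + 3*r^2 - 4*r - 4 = (r + 2)*(r^3 + 2*r^2 - r - 2) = (r - 1)*(r + 2)*(r^2 + 3*r + 2) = (r - 1)*(r + 2)^2*(r + 1)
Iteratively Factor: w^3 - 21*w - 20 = (w - 5)*(w^2 + 5*w + 4) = (w - 5)*(w + 4)*(w + 1)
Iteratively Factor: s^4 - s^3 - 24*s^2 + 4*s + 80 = (s - 2)*(s^3 + s^2 - 22*s - 40) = (s - 2)*(s + 2)*(s^2 - s - 20) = (s - 2)*(s + 2)*(s + 4)*(s - 5)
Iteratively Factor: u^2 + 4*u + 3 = (u + 3)*(u + 1)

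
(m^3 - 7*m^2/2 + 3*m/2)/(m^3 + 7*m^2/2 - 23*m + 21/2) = m/(m + 7)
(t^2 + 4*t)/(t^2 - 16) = t/(t - 4)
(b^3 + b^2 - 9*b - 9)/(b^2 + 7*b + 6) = (b^2 - 9)/(b + 6)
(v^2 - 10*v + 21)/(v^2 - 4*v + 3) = (v - 7)/(v - 1)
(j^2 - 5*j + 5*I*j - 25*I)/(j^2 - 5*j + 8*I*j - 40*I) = (j + 5*I)/(j + 8*I)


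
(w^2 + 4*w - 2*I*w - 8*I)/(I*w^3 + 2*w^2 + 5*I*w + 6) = (w^2 + 4*w - 2*I*w - 8*I)/(I*w^3 + 2*w^2 + 5*I*w + 6)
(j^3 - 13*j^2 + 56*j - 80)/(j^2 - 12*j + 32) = (j^2 - 9*j + 20)/(j - 8)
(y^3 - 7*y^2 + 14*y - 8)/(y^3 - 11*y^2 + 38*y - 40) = (y - 1)/(y - 5)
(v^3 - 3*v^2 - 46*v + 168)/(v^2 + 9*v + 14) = (v^2 - 10*v + 24)/(v + 2)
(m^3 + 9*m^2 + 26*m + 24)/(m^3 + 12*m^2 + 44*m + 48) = (m + 3)/(m + 6)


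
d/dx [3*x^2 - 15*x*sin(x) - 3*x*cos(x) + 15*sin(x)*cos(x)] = 3*x*sin(x) - 15*x*cos(x) + 6*x - 15*sin(x) - 3*cos(x) + 15*cos(2*x)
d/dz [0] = 0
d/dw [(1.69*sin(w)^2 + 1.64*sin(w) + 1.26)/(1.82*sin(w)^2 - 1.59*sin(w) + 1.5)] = (-5.6719*sin(w)^2 + 0.4836*sin(w) + 4.4634)*cos(w)/(3.3124*sin(w)^4 - 5.7876*sin(w)^3 + 7.9881*sin(w)^2 - 4.77*sin(w) + 2.25)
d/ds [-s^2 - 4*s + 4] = -2*s - 4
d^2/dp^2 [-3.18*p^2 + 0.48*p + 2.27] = -6.36000000000000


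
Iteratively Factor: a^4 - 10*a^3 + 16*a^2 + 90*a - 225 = (a - 5)*(a^3 - 5*a^2 - 9*a + 45) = (a - 5)^2*(a^2 - 9) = (a - 5)^2*(a + 3)*(a - 3)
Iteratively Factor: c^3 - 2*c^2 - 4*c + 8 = (c + 2)*(c^2 - 4*c + 4) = (c - 2)*(c + 2)*(c - 2)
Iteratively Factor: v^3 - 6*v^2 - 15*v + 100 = (v - 5)*(v^2 - v - 20) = (v - 5)*(v + 4)*(v - 5)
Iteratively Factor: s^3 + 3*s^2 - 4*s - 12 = (s + 2)*(s^2 + s - 6) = (s + 2)*(s + 3)*(s - 2)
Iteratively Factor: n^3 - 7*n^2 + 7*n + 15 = (n - 3)*(n^2 - 4*n - 5) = (n - 5)*(n - 3)*(n + 1)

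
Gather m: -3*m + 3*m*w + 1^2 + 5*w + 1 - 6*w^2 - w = m*(3*w - 3) - 6*w^2 + 4*w + 2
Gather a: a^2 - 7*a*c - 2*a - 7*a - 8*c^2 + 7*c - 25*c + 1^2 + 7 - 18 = a^2 + a*(-7*c - 9) - 8*c^2 - 18*c - 10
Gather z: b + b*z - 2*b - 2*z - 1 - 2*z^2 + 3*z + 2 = -b - 2*z^2 + z*(b + 1) + 1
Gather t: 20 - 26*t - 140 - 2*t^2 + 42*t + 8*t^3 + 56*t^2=8*t^3 + 54*t^2 + 16*t - 120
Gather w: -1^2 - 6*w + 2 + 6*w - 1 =0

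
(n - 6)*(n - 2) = n^2 - 8*n + 12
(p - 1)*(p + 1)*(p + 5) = p^3 + 5*p^2 - p - 5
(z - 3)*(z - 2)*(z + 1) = z^3 - 4*z^2 + z + 6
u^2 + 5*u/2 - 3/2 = (u - 1/2)*(u + 3)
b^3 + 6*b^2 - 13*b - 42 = (b - 3)*(b + 2)*(b + 7)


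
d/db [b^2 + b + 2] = 2*b + 1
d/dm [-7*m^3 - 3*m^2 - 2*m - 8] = -21*m^2 - 6*m - 2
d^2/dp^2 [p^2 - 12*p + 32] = 2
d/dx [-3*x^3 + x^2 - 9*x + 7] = -9*x^2 + 2*x - 9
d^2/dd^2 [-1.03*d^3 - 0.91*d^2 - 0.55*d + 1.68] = -6.18*d - 1.82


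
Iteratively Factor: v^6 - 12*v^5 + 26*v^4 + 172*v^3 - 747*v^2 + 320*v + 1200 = (v + 4)*(v^5 - 16*v^4 + 90*v^3 - 188*v^2 + 5*v + 300) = (v + 1)*(v + 4)*(v^4 - 17*v^3 + 107*v^2 - 295*v + 300) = (v - 3)*(v + 1)*(v + 4)*(v^3 - 14*v^2 + 65*v - 100) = (v - 5)*(v - 3)*(v + 1)*(v + 4)*(v^2 - 9*v + 20) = (v - 5)^2*(v - 3)*(v + 1)*(v + 4)*(v - 4)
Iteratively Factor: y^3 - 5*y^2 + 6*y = (y - 3)*(y^2 - 2*y) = (y - 3)*(y - 2)*(y)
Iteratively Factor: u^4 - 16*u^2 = (u)*(u^3 - 16*u) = u^2*(u^2 - 16) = u^2*(u + 4)*(u - 4)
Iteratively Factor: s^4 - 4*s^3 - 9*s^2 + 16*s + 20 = (s + 1)*(s^3 - 5*s^2 - 4*s + 20) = (s + 1)*(s + 2)*(s^2 - 7*s + 10) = (s - 2)*(s + 1)*(s + 2)*(s - 5)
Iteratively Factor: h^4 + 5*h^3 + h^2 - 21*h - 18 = (h + 1)*(h^3 + 4*h^2 - 3*h - 18) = (h + 1)*(h + 3)*(h^2 + h - 6) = (h + 1)*(h + 3)^2*(h - 2)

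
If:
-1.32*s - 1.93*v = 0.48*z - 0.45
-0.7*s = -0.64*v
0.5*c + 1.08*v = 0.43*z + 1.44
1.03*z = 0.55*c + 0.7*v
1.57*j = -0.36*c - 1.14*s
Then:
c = 6.31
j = -1.22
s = -0.31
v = -0.34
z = 3.14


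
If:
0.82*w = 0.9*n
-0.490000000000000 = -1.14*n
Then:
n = 0.43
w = 0.47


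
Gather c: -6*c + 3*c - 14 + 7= -3*c - 7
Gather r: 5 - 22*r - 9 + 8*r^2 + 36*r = 8*r^2 + 14*r - 4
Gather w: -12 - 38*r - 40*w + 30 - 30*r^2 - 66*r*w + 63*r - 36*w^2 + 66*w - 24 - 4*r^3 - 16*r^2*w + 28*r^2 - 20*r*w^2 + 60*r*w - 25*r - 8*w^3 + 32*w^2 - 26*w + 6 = -4*r^3 - 2*r^2 - 8*w^3 + w^2*(-20*r - 4) + w*(-16*r^2 - 6*r)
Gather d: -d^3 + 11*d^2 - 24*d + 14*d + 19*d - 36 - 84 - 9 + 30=-d^3 + 11*d^2 + 9*d - 99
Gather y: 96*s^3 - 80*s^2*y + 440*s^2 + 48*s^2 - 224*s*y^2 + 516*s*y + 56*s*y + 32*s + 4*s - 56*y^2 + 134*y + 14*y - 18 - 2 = 96*s^3 + 488*s^2 + 36*s + y^2*(-224*s - 56) + y*(-80*s^2 + 572*s + 148) - 20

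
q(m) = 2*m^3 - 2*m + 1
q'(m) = 6*m^2 - 2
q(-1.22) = -0.19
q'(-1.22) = 6.93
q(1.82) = 9.42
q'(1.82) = 17.87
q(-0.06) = 1.12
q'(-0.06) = -1.98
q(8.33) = 1140.36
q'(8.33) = 414.33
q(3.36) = 70.15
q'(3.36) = 65.74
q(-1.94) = -9.72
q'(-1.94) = 20.58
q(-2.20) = -15.90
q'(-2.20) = 27.04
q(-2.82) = -38.21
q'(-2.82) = 45.71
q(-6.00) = -419.00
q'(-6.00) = 214.00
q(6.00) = 421.00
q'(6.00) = 214.00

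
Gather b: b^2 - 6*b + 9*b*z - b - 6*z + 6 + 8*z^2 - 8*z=b^2 + b*(9*z - 7) + 8*z^2 - 14*z + 6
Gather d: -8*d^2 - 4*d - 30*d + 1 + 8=-8*d^2 - 34*d + 9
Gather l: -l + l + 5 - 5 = 0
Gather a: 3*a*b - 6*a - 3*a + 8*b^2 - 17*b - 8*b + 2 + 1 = a*(3*b - 9) + 8*b^2 - 25*b + 3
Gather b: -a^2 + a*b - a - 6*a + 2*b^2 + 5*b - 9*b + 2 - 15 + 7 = -a^2 - 7*a + 2*b^2 + b*(a - 4) - 6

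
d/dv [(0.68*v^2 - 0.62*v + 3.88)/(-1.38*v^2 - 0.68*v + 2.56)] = (-1.318*v^2 + 14.1904*v + 1.0512)/(1.9044*v^4 + 1.8768*v^3 - 6.6032*v^2 - 3.4816*v + 6.5536)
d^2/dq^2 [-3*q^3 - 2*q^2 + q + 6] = -18*q - 4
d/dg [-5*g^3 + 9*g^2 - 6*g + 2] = -15*g^2 + 18*g - 6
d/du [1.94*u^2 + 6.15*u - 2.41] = 3.88*u + 6.15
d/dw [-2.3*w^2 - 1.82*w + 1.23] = -4.6*w - 1.82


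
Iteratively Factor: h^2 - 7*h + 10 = (h - 2)*(h - 5)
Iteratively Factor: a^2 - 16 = (a + 4)*(a - 4)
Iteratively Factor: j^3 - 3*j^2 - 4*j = (j)*(j^2 - 3*j - 4) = j*(j - 4)*(j + 1)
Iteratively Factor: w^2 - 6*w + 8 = (w - 4)*(w - 2)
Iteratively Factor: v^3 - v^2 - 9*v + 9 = (v + 3)*(v^2 - 4*v + 3) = (v - 1)*(v + 3)*(v - 3)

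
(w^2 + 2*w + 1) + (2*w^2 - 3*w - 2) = 3*w^2 - w - 1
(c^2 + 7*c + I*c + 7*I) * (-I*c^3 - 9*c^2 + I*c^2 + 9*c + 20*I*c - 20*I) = -I*c^5 - 8*c^4 - 6*I*c^4 - 48*c^3 + 18*I*c^3 + 36*c^2 + 66*I*c^2 - 120*c - 77*I*c + 140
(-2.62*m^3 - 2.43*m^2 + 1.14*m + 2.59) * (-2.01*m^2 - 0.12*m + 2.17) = 5.2662*m^5 + 5.1987*m^4 - 7.6852*m^3 - 10.6158*m^2 + 2.163*m + 5.6203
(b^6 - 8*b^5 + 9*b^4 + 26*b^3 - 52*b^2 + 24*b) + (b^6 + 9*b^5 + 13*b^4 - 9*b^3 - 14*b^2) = 2*b^6 + b^5 + 22*b^4 + 17*b^3 - 66*b^2 + 24*b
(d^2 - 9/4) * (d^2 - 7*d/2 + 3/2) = d^4 - 7*d^3/2 - 3*d^2/4 + 63*d/8 - 27/8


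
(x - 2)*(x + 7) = x^2 + 5*x - 14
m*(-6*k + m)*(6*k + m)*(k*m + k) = -36*k^3*m^2 - 36*k^3*m + k*m^4 + k*m^3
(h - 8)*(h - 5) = h^2 - 13*h + 40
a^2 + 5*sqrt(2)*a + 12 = (a + 2*sqrt(2))*(a + 3*sqrt(2))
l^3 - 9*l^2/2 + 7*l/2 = l*(l - 7/2)*(l - 1)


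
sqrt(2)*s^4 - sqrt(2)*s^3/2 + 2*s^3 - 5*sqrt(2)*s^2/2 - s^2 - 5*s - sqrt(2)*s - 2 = (s - 2)*(s + 1/2)*(s + sqrt(2))*(sqrt(2)*s + sqrt(2))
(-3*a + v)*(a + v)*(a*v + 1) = -3*a^3*v - 2*a^2*v^2 - 3*a^2 + a*v^3 - 2*a*v + v^2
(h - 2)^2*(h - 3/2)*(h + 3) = h^4 - 5*h^3/2 - 13*h^2/2 + 24*h - 18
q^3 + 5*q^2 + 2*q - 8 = (q - 1)*(q + 2)*(q + 4)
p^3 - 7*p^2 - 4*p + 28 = (p - 7)*(p - 2)*(p + 2)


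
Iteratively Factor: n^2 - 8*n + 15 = (n - 5)*(n - 3)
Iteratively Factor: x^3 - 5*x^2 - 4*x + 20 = (x - 5)*(x^2 - 4) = (x - 5)*(x + 2)*(x - 2)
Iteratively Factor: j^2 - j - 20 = (j - 5)*(j + 4)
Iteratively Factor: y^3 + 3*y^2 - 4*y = (y)*(y^2 + 3*y - 4) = y*(y - 1)*(y + 4)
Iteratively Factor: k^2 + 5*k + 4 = (k + 1)*(k + 4)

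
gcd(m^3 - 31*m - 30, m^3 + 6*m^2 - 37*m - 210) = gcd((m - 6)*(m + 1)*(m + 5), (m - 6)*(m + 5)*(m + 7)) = m^2 - m - 30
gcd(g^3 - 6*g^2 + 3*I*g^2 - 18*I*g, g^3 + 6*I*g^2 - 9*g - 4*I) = 1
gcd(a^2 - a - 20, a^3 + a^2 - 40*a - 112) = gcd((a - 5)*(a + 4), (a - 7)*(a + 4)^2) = a + 4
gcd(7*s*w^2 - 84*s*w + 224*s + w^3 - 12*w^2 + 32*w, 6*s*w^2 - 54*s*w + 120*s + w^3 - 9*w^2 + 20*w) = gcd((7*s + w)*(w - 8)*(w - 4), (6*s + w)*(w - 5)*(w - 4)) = w - 4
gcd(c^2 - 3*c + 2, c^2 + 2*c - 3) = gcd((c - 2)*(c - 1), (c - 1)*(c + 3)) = c - 1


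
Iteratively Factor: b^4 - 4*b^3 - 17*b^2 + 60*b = (b - 5)*(b^3 + b^2 - 12*b) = (b - 5)*(b + 4)*(b^2 - 3*b) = (b - 5)*(b - 3)*(b + 4)*(b)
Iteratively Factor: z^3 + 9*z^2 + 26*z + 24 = (z + 3)*(z^2 + 6*z + 8) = (z + 3)*(z + 4)*(z + 2)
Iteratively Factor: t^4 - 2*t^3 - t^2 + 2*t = (t - 2)*(t^3 - t) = (t - 2)*(t - 1)*(t^2 + t) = t*(t - 2)*(t - 1)*(t + 1)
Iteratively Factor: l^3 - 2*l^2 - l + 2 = (l - 2)*(l^2 - 1) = (l - 2)*(l - 1)*(l + 1)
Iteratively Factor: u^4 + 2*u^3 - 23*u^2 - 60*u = (u + 4)*(u^3 - 2*u^2 - 15*u) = (u - 5)*(u + 4)*(u^2 + 3*u) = (u - 5)*(u + 3)*(u + 4)*(u)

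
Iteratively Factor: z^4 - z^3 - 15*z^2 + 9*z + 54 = (z - 3)*(z^3 + 2*z^2 - 9*z - 18) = (z - 3)*(z + 3)*(z^2 - z - 6) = (z - 3)^2*(z + 3)*(z + 2)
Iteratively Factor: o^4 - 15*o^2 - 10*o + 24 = (o - 1)*(o^3 + o^2 - 14*o - 24) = (o - 1)*(o + 2)*(o^2 - o - 12) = (o - 1)*(o + 2)*(o + 3)*(o - 4)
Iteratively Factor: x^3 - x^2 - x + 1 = (x + 1)*(x^2 - 2*x + 1) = (x - 1)*(x + 1)*(x - 1)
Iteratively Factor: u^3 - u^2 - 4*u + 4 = (u + 2)*(u^2 - 3*u + 2) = (u - 1)*(u + 2)*(u - 2)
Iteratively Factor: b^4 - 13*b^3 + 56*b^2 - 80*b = (b - 4)*(b^3 - 9*b^2 + 20*b) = b*(b - 4)*(b^2 - 9*b + 20) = b*(b - 5)*(b - 4)*(b - 4)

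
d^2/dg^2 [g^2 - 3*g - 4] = 2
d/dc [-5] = 0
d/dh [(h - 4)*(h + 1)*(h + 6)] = 3*h^2 + 6*h - 22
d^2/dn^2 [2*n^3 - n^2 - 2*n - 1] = 12*n - 2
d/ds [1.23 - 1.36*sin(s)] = -1.36*cos(s)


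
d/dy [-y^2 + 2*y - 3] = 2 - 2*y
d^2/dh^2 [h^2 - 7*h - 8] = 2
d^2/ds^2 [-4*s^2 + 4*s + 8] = -8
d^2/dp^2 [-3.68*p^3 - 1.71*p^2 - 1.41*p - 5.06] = -22.08*p - 3.42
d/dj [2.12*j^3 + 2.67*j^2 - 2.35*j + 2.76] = 6.36*j^2 + 5.34*j - 2.35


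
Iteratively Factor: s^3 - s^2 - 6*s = (s + 2)*(s^2 - 3*s) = s*(s + 2)*(s - 3)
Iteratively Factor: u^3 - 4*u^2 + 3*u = (u - 1)*(u^2 - 3*u) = u*(u - 1)*(u - 3)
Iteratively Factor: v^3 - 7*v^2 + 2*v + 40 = (v - 5)*(v^2 - 2*v - 8) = (v - 5)*(v - 4)*(v + 2)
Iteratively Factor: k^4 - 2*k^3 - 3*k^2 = (k - 3)*(k^3 + k^2) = k*(k - 3)*(k^2 + k) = k^2*(k - 3)*(k + 1)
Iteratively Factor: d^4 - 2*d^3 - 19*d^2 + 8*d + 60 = (d - 2)*(d^3 - 19*d - 30) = (d - 2)*(d + 2)*(d^2 - 2*d - 15) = (d - 2)*(d + 2)*(d + 3)*(d - 5)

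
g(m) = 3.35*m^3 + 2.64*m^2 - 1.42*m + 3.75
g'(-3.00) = 73.19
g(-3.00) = -58.68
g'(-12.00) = 1382.42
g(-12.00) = -5387.85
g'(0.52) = 4.04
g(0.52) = 4.20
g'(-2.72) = 58.57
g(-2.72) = -40.27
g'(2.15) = 56.39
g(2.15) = 46.19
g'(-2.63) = 54.21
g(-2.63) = -35.20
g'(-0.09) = -1.81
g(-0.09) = 3.90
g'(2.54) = 76.83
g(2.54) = 72.07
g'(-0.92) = 2.23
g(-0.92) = 4.68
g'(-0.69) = -0.28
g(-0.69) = 4.89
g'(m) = 10.05*m^2 + 5.28*m - 1.42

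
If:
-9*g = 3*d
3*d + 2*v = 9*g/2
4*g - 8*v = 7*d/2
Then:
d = 0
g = 0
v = 0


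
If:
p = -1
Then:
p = -1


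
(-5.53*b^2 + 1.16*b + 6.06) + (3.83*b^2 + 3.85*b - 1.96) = -1.7*b^2 + 5.01*b + 4.1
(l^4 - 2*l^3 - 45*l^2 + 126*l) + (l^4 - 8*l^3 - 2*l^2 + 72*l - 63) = 2*l^4 - 10*l^3 - 47*l^2 + 198*l - 63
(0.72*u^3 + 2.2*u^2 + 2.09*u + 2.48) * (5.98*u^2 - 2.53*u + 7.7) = 4.3056*u^5 + 11.3344*u^4 + 12.4762*u^3 + 26.4827*u^2 + 9.8186*u + 19.096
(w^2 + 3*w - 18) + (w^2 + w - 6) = 2*w^2 + 4*w - 24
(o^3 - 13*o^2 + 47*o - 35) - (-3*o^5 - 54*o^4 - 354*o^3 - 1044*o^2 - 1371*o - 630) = 3*o^5 + 54*o^4 + 355*o^3 + 1031*o^2 + 1418*o + 595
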